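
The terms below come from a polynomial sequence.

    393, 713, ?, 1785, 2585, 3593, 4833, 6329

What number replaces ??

1169

Using the last 5 terms:
Δ: 800, 1008, 1240, 1496
Δ²: 208, 232, 256
Δ³: 24, 24
Constant third difference = 24.
Extend backward: 208 − 24 = 184;  800 − 184 = 616;  1785 − 616 = 1169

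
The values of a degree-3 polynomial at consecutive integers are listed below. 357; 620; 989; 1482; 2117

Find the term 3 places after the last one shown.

5054

D1: 263, 369, 493, 635
D2: 106, 124, 142
D3: 18, 18
Constant third difference = 18, so extend:
142 + 18 = 160;  635 + 160 = 795;  2117 + 795 = 2912
160 + 18 = 178;  795 + 178 = 973;  2912 + 973 = 3885
178 + 18 = 196;  973 + 196 = 1169;  3885 + 1169 = 5054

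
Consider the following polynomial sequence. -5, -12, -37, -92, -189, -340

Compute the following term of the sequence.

-557

Δ: -7, -25, -55, -97, -151
Δ²: -18, -30, -42, -54
Δ³: -12, -12, -12
Third differences constant at -12.
-54 − 12 = -66;  -151 − 66 = -217;  -340 − 217 = -557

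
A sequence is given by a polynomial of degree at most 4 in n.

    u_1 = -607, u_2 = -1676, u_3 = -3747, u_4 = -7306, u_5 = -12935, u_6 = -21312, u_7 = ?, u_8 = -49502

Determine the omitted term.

Using the first 6 terms:
D1: -1069, -2071, -3559, -5629, -8377
D2: -1002, -1488, -2070, -2748
D3: -486, -582, -678
D4: -96, -96
Constant fourth difference = -96.
Extend forward: -678 − 96 = -774;  -2748 − 774 = -3522;  -8377 − 3522 = -11899;  -21312 − 11899 = -33211

-33211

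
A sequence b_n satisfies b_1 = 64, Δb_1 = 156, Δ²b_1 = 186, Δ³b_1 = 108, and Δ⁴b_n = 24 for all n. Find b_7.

Build the table forward from the leading diagonal:
Fourth differences: 24, 24, 24, 24, 24, 24, 24
Third differences: 108, 132, 156, 180, 204, 228, 252
Second differences: 186, 294, 426, 582, 762, 966, 1194
First differences: 156, 342, 636, 1062, 1644, 2406, 3372
b: 64, 220, 562, 1198, 2260, 3904, 6310

6310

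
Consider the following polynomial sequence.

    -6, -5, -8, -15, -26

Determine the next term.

-41

D1: 1 , -3 , -7 , -11
D2: -4 , -4 , -4
The second differences are constant (-4).
-11 − 4 = -15;  -26 − 15 = -41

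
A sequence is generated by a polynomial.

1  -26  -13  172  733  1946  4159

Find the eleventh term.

32491

First differences: -27 , 13 , 185 , 561 , 1213 , 2213
Second differences: 40 , 172 , 376 , 652 , 1000
Third differences: 132 , 204 , 276 , 348
Fourth differences: 72 , 72 , 72
Fourth differences constant at 72.
348 + 72 = 420;  1000 + 420 = 1420;  2213 + 1420 = 3633;  4159 + 3633 = 7792
420 + 72 = 492;  1420 + 492 = 1912;  3633 + 1912 = 5545;  7792 + 5545 = 13337
492 + 72 = 564;  1912 + 564 = 2476;  5545 + 2476 = 8021;  13337 + 8021 = 21358
564 + 72 = 636;  2476 + 636 = 3112;  8021 + 3112 = 11133;  21358 + 11133 = 32491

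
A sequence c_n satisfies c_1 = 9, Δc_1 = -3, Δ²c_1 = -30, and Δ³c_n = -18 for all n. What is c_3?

-27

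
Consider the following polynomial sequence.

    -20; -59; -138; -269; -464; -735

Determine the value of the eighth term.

-1553

-39, -79, -131, -195, -271
-40, -52, -64, -76
-12, -12, -12
Third differences constant at -12.
-76 − 12 = -88;  -271 − 88 = -359;  -735 − 359 = -1094
-88 − 12 = -100;  -359 − 100 = -459;  -1094 − 459 = -1553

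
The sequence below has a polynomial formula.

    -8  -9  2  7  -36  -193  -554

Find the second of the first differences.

11

Δ: -1, 11, 5, -43, -157, -361
Δ²: 12, -6, -48, -114, -204
Δ³: -18, -42, -66, -90
Δ⁴: -24, -24, -24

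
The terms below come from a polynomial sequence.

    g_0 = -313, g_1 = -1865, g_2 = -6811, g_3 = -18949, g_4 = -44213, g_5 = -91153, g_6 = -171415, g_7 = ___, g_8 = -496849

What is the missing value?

-300221

Using the first 7 terms:
D1: -1552, -4946, -12138, -25264, -46940, -80262
D2: -3394, -7192, -13126, -21676, -33322
D3: -3798, -5934, -8550, -11646
D4: -2136, -2616, -3096
D5: -480, -480
Constant fifth difference = -480.
Extend forward: -3096 − 480 = -3576;  -11646 − 3576 = -15222;  -33322 − 15222 = -48544;  -80262 − 48544 = -128806;  -171415 − 128806 = -300221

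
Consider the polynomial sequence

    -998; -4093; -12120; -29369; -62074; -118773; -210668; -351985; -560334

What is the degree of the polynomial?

5

D1: -3095, -8027, -17249, -32705, -56699, -91895, -141317, -208349
D2: -4932, -9222, -15456, -23994, -35196, -49422, -67032
D3: -4290, -6234, -8538, -11202, -14226, -17610
D4: -1944, -2304, -2664, -3024, -3384
D5: -360, -360, -360, -360
The fifth differences are constant, so the polynomial has degree 5.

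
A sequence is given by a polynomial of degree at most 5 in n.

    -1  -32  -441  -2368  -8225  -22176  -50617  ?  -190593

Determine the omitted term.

-102656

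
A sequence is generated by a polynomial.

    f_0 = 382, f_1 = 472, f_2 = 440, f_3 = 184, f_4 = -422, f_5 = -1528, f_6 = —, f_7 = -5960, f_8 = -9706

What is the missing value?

-3308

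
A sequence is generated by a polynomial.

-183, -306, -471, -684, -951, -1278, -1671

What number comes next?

-2136

-123 , -165 , -213 , -267 , -327 , -393
-42 , -48 , -54 , -60 , -66
-6 , -6 , -6 , -6
Third differences constant at -6.
-66 − 6 = -72;  -393 − 72 = -465;  -1671 − 465 = -2136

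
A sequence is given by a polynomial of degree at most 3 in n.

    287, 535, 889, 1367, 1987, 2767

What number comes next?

Δ: 248  354  478  620  780
Δ²: 106  124  142  160
Δ³: 18  18  18
Third differences constant at 18.
160 + 18 = 178;  780 + 178 = 958;  2767 + 958 = 3725

3725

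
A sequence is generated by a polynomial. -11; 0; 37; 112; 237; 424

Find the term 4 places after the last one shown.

2032

Δ: 11, 37, 75, 125, 187
Δ²: 26, 38, 50, 62
Δ³: 12, 12, 12
Third differences constant at 12.
62 + 12 = 74;  187 + 74 = 261;  424 + 261 = 685
74 + 12 = 86;  261 + 86 = 347;  685 + 347 = 1032
86 + 12 = 98;  347 + 98 = 445;  1032 + 445 = 1477
98 + 12 = 110;  445 + 110 = 555;  1477 + 555 = 2032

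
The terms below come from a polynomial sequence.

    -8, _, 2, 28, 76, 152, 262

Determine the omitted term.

-8

Using the last 5 terms:
First differences: 26, 48, 76, 110
Second differences: 22, 28, 34
Third differences: 6, 6
Constant third difference = 6.
Extend backward: 22 − 6 = 16;  26 − 16 = 10;  2 − 10 = -8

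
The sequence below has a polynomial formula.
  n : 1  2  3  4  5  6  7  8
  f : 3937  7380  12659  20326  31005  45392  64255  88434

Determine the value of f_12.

257630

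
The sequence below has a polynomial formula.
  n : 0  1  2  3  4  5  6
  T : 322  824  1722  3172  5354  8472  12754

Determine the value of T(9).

35224

D1: 502 , 898 , 1450 , 2182 , 3118 , 4282
D2: 396 , 552 , 732 , 936 , 1164
D3: 156 , 180 , 204 , 228
D4: 24 , 24 , 24
The fourth differences are constant (24).
228 + 24 = 252;  1164 + 252 = 1416;  4282 + 1416 = 5698;  12754 + 5698 = 18452
252 + 24 = 276;  1416 + 276 = 1692;  5698 + 1692 = 7390;  18452 + 7390 = 25842
276 + 24 = 300;  1692 + 300 = 1992;  7390 + 1992 = 9382;  25842 + 9382 = 35224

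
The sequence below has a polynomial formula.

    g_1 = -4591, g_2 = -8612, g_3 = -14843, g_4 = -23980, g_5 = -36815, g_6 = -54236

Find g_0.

Δ: -4021, -6231, -9137, -12835, -17421
Δ²: -2210, -2906, -3698, -4586
Δ³: -696, -792, -888
Δ⁴: -96, -96
The fourth differences are constant at -96.
Work back: -696 + 96 = -600;  -2210 + 600 = -1610;  -4021 + 1610 = -2411;  -4591 + 2411 = -2180

-2180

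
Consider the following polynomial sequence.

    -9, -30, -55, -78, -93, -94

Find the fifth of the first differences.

-1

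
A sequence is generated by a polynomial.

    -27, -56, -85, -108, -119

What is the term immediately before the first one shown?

Δ: -29  -29  -23  -11
Δ²: 0  6  12
Δ³: 6  6
The third differences are constant at 6.
Work back: 0 − 6 = -6;  -29 + 6 = -23;  -27 + 23 = -4

-4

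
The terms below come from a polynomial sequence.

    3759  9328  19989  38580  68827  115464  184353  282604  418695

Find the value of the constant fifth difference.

120

Δ: 5569, 10661, 18591, 30247, 46637, 68889, 98251, 136091
Δ²: 5092, 7930, 11656, 16390, 22252, 29362, 37840
Δ³: 2838, 3726, 4734, 5862, 7110, 8478
Δ⁴: 888, 1008, 1128, 1248, 1368
Δ⁵: 120, 120, 120, 120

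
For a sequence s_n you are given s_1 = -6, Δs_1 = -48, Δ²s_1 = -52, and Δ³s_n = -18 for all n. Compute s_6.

Build the table forward from the leading diagonal:
Δ³: -18, -18, -18, -18, -18, -18
Δ²: -52, -70, -88, -106, -124, -142
Δ: -48, -100, -170, -258, -364, -488
s: -6, -54, -154, -324, -582, -946

-946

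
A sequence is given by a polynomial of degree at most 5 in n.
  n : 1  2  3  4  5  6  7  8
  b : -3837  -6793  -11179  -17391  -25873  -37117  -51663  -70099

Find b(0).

-1963

Δ: -2956  -4386  -6212  -8482  -11244  -14546  -18436
Δ²: -1430  -1826  -2270  -2762  -3302  -3890
Δ³: -396  -444  -492  -540  -588
Δ⁴: -48  -48  -48  -48
The fourth differences are constant at -48.
Work back: -396 + 48 = -348;  -1430 + 348 = -1082;  -2956 + 1082 = -1874;  -3837 + 1874 = -1963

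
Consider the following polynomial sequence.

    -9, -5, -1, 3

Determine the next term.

First differences: 4, 4, 4
First differences constant at 4.
3 + 4 = 7

7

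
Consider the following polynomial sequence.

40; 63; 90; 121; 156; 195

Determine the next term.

238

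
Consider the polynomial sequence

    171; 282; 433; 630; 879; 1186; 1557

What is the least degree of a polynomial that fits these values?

First differences: 111, 151, 197, 249, 307, 371
Second differences: 40, 46, 52, 58, 64
Third differences: 6, 6, 6, 6
The third differences are constant, so the polynomial has degree 3.

3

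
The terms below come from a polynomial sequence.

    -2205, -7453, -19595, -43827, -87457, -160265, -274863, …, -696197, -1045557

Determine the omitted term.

Using the first 7 terms:
D1: -5248  -12142  -24232  -43630  -72808  -114598
D2: -6894  -12090  -19398  -29178  -41790
D3: -5196  -7308  -9780  -12612
D4: -2112  -2472  -2832
D5: -360  -360
Constant fifth difference = -360.
Extend forward: -2832 − 360 = -3192;  -12612 − 3192 = -15804;  -41790 − 15804 = -57594;  -114598 − 57594 = -172192;  -274863 − 172192 = -447055

-447055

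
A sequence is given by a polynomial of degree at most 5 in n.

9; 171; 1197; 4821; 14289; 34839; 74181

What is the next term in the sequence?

142977

162 , 1026 , 3624 , 9468 , 20550 , 39342
864 , 2598 , 5844 , 11082 , 18792
1734 , 3246 , 5238 , 7710
1512 , 1992 , 2472
480 , 480
The fifth differences are constant (480).
2472 + 480 = 2952;  7710 + 2952 = 10662;  18792 + 10662 = 29454;  39342 + 29454 = 68796;  74181 + 68796 = 142977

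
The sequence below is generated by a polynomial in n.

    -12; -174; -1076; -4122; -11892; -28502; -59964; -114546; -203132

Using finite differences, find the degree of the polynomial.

-162, -902, -3046, -7770, -16610, -31462, -54582, -88586
-740, -2144, -4724, -8840, -14852, -23120, -34004
-1404, -2580, -4116, -6012, -8268, -10884
-1176, -1536, -1896, -2256, -2616
-360, -360, -360, -360
The fifth differences are constant, so the polynomial has degree 5.

5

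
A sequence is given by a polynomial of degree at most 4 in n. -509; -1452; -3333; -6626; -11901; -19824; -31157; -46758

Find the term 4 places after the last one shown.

-943  -1881  -3293  -5275  -7923  -11333  -15601
-938  -1412  -1982  -2648  -3410  -4268
-474  -570  -666  -762  -858
-96  -96  -96  -96
Constant fourth difference = -96, so extend:
-858 − 96 = -954;  -4268 − 954 = -5222;  -15601 − 5222 = -20823;  -46758 − 20823 = -67581
-954 − 96 = -1050;  -5222 − 1050 = -6272;  -20823 − 6272 = -27095;  -67581 − 27095 = -94676
-1050 − 96 = -1146;  -6272 − 1146 = -7418;  -27095 − 7418 = -34513;  -94676 − 34513 = -129189
-1146 − 96 = -1242;  -7418 − 1242 = -8660;  -34513 − 8660 = -43173;  -129189 − 43173 = -172362

-172362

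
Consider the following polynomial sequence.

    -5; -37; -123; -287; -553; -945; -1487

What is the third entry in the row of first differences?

-164

D1: -32, -86, -164, -266, -392, -542
D2: -54, -78, -102, -126, -150
D3: -24, -24, -24, -24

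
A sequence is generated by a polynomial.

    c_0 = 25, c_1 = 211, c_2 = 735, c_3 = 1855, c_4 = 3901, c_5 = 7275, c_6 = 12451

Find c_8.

30465

Δ: 186 , 524 , 1120 , 2046 , 3374 , 5176
Δ²: 338 , 596 , 926 , 1328 , 1802
Δ³: 258 , 330 , 402 , 474
Δ⁴: 72 , 72 , 72
Constant fourth difference = 72, so extend:
474 + 72 = 546;  1802 + 546 = 2348;  5176 + 2348 = 7524;  12451 + 7524 = 19975
546 + 72 = 618;  2348 + 618 = 2966;  7524 + 2966 = 10490;  19975 + 10490 = 30465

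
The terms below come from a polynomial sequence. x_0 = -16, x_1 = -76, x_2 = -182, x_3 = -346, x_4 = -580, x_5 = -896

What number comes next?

-1306

D1: -60, -106, -164, -234, -316
D2: -46, -58, -70, -82
D3: -12, -12, -12
Constant third difference = -12, so extend:
-82 − 12 = -94;  -316 − 94 = -410;  -896 − 410 = -1306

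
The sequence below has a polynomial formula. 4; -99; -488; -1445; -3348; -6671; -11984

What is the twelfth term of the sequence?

-95069

Δ: -103 , -389 , -957 , -1903 , -3323 , -5313
Δ²: -286 , -568 , -946 , -1420 , -1990
Δ³: -282 , -378 , -474 , -570
Δ⁴: -96 , -96 , -96
Fourth differences constant at -96.
-570 − 96 = -666;  -1990 − 666 = -2656;  -5313 − 2656 = -7969;  -11984 − 7969 = -19953
-666 − 96 = -762;  -2656 − 762 = -3418;  -7969 − 3418 = -11387;  -19953 − 11387 = -31340
-762 − 96 = -858;  -3418 − 858 = -4276;  -11387 − 4276 = -15663;  -31340 − 15663 = -47003
-858 − 96 = -954;  -4276 − 954 = -5230;  -15663 − 5230 = -20893;  -47003 − 20893 = -67896
-954 − 96 = -1050;  -5230 − 1050 = -6280;  -20893 − 6280 = -27173;  -67896 − 27173 = -95069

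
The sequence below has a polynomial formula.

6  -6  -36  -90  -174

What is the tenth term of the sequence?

-1254

First differences: -12 , -30 , -54 , -84
Second differences: -18 , -24 , -30
Third differences: -6 , -6
Third differences constant at -6.
-30 − 6 = -36;  -84 − 36 = -120;  -174 − 120 = -294
-36 − 6 = -42;  -120 − 42 = -162;  -294 − 162 = -456
-42 − 6 = -48;  -162 − 48 = -210;  -456 − 210 = -666
-48 − 6 = -54;  -210 − 54 = -264;  -666 − 264 = -930
-54 − 6 = -60;  -264 − 60 = -324;  -930 − 324 = -1254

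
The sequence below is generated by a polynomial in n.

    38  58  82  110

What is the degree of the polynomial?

2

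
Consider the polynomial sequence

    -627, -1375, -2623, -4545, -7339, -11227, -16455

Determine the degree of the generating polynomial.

Δ: -748, -1248, -1922, -2794, -3888, -5228
Δ²: -500, -674, -872, -1094, -1340
Δ³: -174, -198, -222, -246
Δ⁴: -24, -24, -24
The fourth differences are constant, so the polynomial has degree 4.

4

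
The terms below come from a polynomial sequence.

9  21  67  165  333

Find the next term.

Δ: 12 , 46 , 98 , 168
Δ²: 34 , 52 , 70
Δ³: 18 , 18
Constant third difference = 18, so extend:
70 + 18 = 88;  168 + 88 = 256;  333 + 256 = 589

589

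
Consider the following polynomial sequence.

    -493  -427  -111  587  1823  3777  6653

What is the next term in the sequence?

10679

D1: 66, 316, 698, 1236, 1954, 2876
D2: 250, 382, 538, 718, 922
D3: 132, 156, 180, 204
D4: 24, 24, 24
Constant fourth difference = 24, so extend:
204 + 24 = 228;  922 + 228 = 1150;  2876 + 1150 = 4026;  6653 + 4026 = 10679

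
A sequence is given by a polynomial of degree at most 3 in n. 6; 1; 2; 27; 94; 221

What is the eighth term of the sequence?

727

First differences: -5, 1, 25, 67, 127
Second differences: 6, 24, 42, 60
Third differences: 18, 18, 18
Third differences constant at 18.
60 + 18 = 78;  127 + 78 = 205;  221 + 205 = 426
78 + 18 = 96;  205 + 96 = 301;  426 + 301 = 727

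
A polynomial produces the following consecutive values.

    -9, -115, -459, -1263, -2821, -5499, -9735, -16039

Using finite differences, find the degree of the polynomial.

4

Δ: -106, -344, -804, -1558, -2678, -4236, -6304
Δ²: -238, -460, -754, -1120, -1558, -2068
Δ³: -222, -294, -366, -438, -510
Δ⁴: -72, -72, -72, -72
The fourth differences are constant, so the polynomial has degree 4.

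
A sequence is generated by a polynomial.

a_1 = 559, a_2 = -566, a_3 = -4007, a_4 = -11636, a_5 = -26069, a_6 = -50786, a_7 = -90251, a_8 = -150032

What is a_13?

First differences: -1125  -3441  -7629  -14433  -24717  -39465  -59781
Second differences: -2316  -4188  -6804  -10284  -14748  -20316
Third differences: -1872  -2616  -3480  -4464  -5568
Fourth differences: -744  -864  -984  -1104
Fifth differences: -120  -120  -120
Constant fifth difference = -120, so extend:
-1104 − 120 = -1224;  -5568 − 1224 = -6792;  -20316 − 6792 = -27108;  -59781 − 27108 = -86889;  -150032 − 86889 = -236921
-1224 − 120 = -1344;  -6792 − 1344 = -8136;  -27108 − 8136 = -35244;  -86889 − 35244 = -122133;  -236921 − 122133 = -359054
-1344 − 120 = -1464;  -8136 − 1464 = -9600;  -35244 − 9600 = -44844;  -122133 − 44844 = -166977;  -359054 − 166977 = -526031
-1464 − 120 = -1584;  -9600 − 1584 = -11184;  -44844 − 11184 = -56028;  -166977 − 56028 = -223005;  -526031 − 223005 = -749036
-1584 − 120 = -1704;  -11184 − 1704 = -12888;  -56028 − 12888 = -68916;  -223005 − 68916 = -291921;  -749036 − 291921 = -1040957

-1040957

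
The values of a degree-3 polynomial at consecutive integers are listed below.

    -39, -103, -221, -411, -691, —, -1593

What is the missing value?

Using the first 5 terms:
First differences: -64, -118, -190, -280
Second differences: -54, -72, -90
Third differences: -18, -18
Constant third difference = -18.
Extend forward: -90 − 18 = -108;  -280 − 108 = -388;  -691 − 388 = -1079

-1079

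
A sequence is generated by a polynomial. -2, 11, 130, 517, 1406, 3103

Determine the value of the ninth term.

17182

13, 119, 387, 889, 1697
106, 268, 502, 808
162, 234, 306
72, 72
The fourth differences are constant (72).
306 + 72 = 378;  808 + 378 = 1186;  1697 + 1186 = 2883;  3103 + 2883 = 5986
378 + 72 = 450;  1186 + 450 = 1636;  2883 + 1636 = 4519;  5986 + 4519 = 10505
450 + 72 = 522;  1636 + 522 = 2158;  4519 + 2158 = 6677;  10505 + 6677 = 17182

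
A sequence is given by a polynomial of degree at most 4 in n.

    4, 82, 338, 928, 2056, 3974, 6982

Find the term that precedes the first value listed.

Δ: 78  256  590  1128  1918  3008
Δ²: 178  334  538  790  1090
Δ³: 156  204  252  300
Δ⁴: 48  48  48
The fourth differences are constant at 48.
Work back: 156 − 48 = 108;  178 − 108 = 70;  78 − 70 = 8;  4 − 8 = -4

-4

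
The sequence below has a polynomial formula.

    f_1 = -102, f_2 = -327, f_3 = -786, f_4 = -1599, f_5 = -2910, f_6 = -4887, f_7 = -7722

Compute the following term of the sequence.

-11631

First differences: -225  -459  -813  -1311  -1977  -2835
Second differences: -234  -354  -498  -666  -858
Third differences: -120  -144  -168  -192
Fourth differences: -24  -24  -24
The fourth differences are constant (-24).
-192 − 24 = -216;  -858 − 216 = -1074;  -2835 − 1074 = -3909;  -7722 − 3909 = -11631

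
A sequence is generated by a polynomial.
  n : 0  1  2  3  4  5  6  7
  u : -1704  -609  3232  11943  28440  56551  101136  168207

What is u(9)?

400335

1095  3841  8711  16497  28111  44585  67071
2746  4870  7786  11614  16474  22486
2124  2916  3828  4860  6012
792  912  1032  1152
120  120  120
Constant fifth difference = 120, so extend:
1152 + 120 = 1272;  6012 + 1272 = 7284;  22486 + 7284 = 29770;  67071 + 29770 = 96841;  168207 + 96841 = 265048
1272 + 120 = 1392;  7284 + 1392 = 8676;  29770 + 8676 = 38446;  96841 + 38446 = 135287;  265048 + 135287 = 400335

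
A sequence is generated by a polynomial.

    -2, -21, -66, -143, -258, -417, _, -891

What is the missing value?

-626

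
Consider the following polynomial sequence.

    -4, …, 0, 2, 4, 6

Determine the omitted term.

Using the last 4 terms:
D1: 2, 2, 2
Constant first difference = 2.
Extend backward: 0 − 2 = -2

-2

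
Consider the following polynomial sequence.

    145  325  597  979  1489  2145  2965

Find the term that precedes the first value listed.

39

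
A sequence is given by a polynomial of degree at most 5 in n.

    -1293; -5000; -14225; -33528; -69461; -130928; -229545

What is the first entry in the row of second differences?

-5518

First differences: -3707, -9225, -19303, -35933, -61467, -98617
Second differences: -5518, -10078, -16630, -25534, -37150
Third differences: -4560, -6552, -8904, -11616
Fourth differences: -1992, -2352, -2712
Fifth differences: -360, -360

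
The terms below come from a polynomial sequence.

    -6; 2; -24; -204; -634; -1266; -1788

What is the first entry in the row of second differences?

First differences: 8, -26, -180, -430, -632, -522
Second differences: -34, -154, -250, -202, 110
Third differences: -120, -96, 48, 312
Fourth differences: 24, 144, 264
Fifth differences: 120, 120

-34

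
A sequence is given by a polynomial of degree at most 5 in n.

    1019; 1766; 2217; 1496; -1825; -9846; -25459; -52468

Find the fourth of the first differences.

-3321

Δ: 747, 451, -721, -3321, -8021, -15613, -27009
Δ²: -296, -1172, -2600, -4700, -7592, -11396
Δ³: -876, -1428, -2100, -2892, -3804
Δ⁴: -552, -672, -792, -912
Δ⁵: -120, -120, -120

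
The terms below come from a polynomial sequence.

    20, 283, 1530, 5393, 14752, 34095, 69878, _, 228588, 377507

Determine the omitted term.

130885

Using the first 7 terms:
Δ: 263  1247  3863  9359  19343  35783
Δ²: 984  2616  5496  9984  16440
Δ³: 1632  2880  4488  6456
Δ⁴: 1248  1608  1968
Δ⁵: 360  360
Constant fifth difference = 360.
Extend forward: 1968 + 360 = 2328;  6456 + 2328 = 8784;  16440 + 8784 = 25224;  35783 + 25224 = 61007;  69878 + 61007 = 130885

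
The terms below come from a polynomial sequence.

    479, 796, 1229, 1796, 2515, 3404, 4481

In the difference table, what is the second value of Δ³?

18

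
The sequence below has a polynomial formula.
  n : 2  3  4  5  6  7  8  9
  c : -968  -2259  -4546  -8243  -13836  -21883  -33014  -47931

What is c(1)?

-331

First differences: -1291, -2287, -3697, -5593, -8047, -11131, -14917
Second differences: -996, -1410, -1896, -2454, -3084, -3786
Third differences: -414, -486, -558, -630, -702
Fourth differences: -72, -72, -72, -72
The fourth differences are constant at -72.
Work back: -414 + 72 = -342;  -996 + 342 = -654;  -1291 + 654 = -637;  -968 + 637 = -331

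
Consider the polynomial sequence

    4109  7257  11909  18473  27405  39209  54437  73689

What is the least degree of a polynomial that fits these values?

First differences: 3148, 4652, 6564, 8932, 11804, 15228, 19252
Second differences: 1504, 1912, 2368, 2872, 3424, 4024
Third differences: 408, 456, 504, 552, 600
Fourth differences: 48, 48, 48, 48
The fourth differences are constant, so the polynomial has degree 4.

4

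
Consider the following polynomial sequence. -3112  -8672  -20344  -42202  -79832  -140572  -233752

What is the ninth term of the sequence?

-566152

Δ: -5560, -11672, -21858, -37630, -60740, -93180
Δ²: -6112, -10186, -15772, -23110, -32440
Δ³: -4074, -5586, -7338, -9330
Δ⁴: -1512, -1752, -1992
Δ⁵: -240, -240
The fifth differences are constant (-240).
-1992 − 240 = -2232;  -9330 − 2232 = -11562;  -32440 − 11562 = -44002;  -93180 − 44002 = -137182;  -233752 − 137182 = -370934
-2232 − 240 = -2472;  -11562 − 2472 = -14034;  -44002 − 14034 = -58036;  -137182 − 58036 = -195218;  -370934 − 195218 = -566152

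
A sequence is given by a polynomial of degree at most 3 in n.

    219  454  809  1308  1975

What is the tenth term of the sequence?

8670

D1: 235  355  499  667
D2: 120  144  168
D3: 24  24
The third differences are constant (24).
168 + 24 = 192;  667 + 192 = 859;  1975 + 859 = 2834
192 + 24 = 216;  859 + 216 = 1075;  2834 + 1075 = 3909
216 + 24 = 240;  1075 + 240 = 1315;  3909 + 1315 = 5224
240 + 24 = 264;  1315 + 264 = 1579;  5224 + 1579 = 6803
264 + 24 = 288;  1579 + 288 = 1867;  6803 + 1867 = 8670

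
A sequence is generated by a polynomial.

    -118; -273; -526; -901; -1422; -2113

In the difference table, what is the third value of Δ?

-375

D1: -155, -253, -375, -521, -691
D2: -98, -122, -146, -170
D3: -24, -24, -24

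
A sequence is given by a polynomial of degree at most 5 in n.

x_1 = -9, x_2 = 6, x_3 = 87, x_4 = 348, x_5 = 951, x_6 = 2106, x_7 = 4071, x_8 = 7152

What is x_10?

Δ: 15 , 81 , 261 , 603 , 1155 , 1965 , 3081
Δ²: 66 , 180 , 342 , 552 , 810 , 1116
Δ³: 114 , 162 , 210 , 258 , 306
Δ⁴: 48 , 48 , 48 , 48
The fourth differences are constant (48).
306 + 48 = 354;  1116 + 354 = 1470;  3081 + 1470 = 4551;  7152 + 4551 = 11703
354 + 48 = 402;  1470 + 402 = 1872;  4551 + 1872 = 6423;  11703 + 6423 = 18126

18126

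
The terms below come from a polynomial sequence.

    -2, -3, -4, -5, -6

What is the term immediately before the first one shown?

First differences: -1, -1, -1, -1
The first differences are constant at -1.
Work back: -2 + 1 = -1

-1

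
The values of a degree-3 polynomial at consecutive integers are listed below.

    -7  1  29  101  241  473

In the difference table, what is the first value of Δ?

8

First differences: 8, 28, 72, 140, 232
Second differences: 20, 44, 68, 92
Third differences: 24, 24, 24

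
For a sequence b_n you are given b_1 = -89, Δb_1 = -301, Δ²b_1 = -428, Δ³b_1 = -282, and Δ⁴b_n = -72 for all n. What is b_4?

Build the table forward from the leading diagonal:
D4: -72, -72, -72, -72
D3: -282, -354, -426, -498
D2: -428, -710, -1064, -1490
D1: -301, -729, -1439, -2503
b: -89, -390, -1119, -2558

-2558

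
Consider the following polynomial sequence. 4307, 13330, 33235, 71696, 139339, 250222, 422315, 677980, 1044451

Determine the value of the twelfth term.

3164200

First differences: 9023, 19905, 38461, 67643, 110883, 172093, 255665, 366471
Second differences: 10882, 18556, 29182, 43240, 61210, 83572, 110806
Third differences: 7674, 10626, 14058, 17970, 22362, 27234
Fourth differences: 2952, 3432, 3912, 4392, 4872
Fifth differences: 480, 480, 480, 480
Fifth differences constant at 480.
4872 + 480 = 5352;  27234 + 5352 = 32586;  110806 + 32586 = 143392;  366471 + 143392 = 509863;  1044451 + 509863 = 1554314
5352 + 480 = 5832;  32586 + 5832 = 38418;  143392 + 38418 = 181810;  509863 + 181810 = 691673;  1554314 + 691673 = 2245987
5832 + 480 = 6312;  38418 + 6312 = 44730;  181810 + 44730 = 226540;  691673 + 226540 = 918213;  2245987 + 918213 = 3164200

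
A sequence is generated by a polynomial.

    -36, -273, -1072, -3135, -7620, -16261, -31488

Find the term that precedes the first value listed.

5

D1: -237  -799  -2063  -4485  -8641  -15227
D2: -562  -1264  -2422  -4156  -6586
D3: -702  -1158  -1734  -2430
D4: -456  -576  -696
D5: -120  -120
The fifth differences are constant at -120.
Work back: -456 + 120 = -336;  -702 + 336 = -366;  -562 + 366 = -196;  -237 + 196 = -41;  -36 + 41 = 5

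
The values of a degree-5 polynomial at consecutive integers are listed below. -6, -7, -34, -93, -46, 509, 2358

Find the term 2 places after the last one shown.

-1  -27  -59  47  555  1849
-26  -32  106  508  1294
-6  138  402  786
144  264  384
120  120
Fifth differences constant at 120.
384 + 120 = 504;  786 + 504 = 1290;  1294 + 1290 = 2584;  1849 + 2584 = 4433;  2358 + 4433 = 6791
504 + 120 = 624;  1290 + 624 = 1914;  2584 + 1914 = 4498;  4433 + 4498 = 8931;  6791 + 8931 = 15722

15722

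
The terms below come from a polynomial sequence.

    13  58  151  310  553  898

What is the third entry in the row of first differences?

D1: 45, 93, 159, 243, 345
D2: 48, 66, 84, 102
D3: 18, 18, 18

159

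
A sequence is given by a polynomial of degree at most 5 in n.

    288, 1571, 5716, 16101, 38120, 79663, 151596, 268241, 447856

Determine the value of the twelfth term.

First differences: 1283, 4145, 10385, 22019, 41543, 71933, 116645, 179615
Second differences: 2862, 6240, 11634, 19524, 30390, 44712, 62970
Third differences: 3378, 5394, 7890, 10866, 14322, 18258
Fourth differences: 2016, 2496, 2976, 3456, 3936
Fifth differences: 480, 480, 480, 480
Constant fifth difference = 480, so extend:
3936 + 480 = 4416;  18258 + 4416 = 22674;  62970 + 22674 = 85644;  179615 + 85644 = 265259;  447856 + 265259 = 713115
4416 + 480 = 4896;  22674 + 4896 = 27570;  85644 + 27570 = 113214;  265259 + 113214 = 378473;  713115 + 378473 = 1091588
4896 + 480 = 5376;  27570 + 5376 = 32946;  113214 + 32946 = 146160;  378473 + 146160 = 524633;  1091588 + 524633 = 1616221

1616221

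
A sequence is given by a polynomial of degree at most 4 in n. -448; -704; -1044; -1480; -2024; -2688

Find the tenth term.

-6784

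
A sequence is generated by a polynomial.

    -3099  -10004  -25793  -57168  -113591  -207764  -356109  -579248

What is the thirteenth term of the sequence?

Δ: -6905, -15789, -31375, -56423, -94173, -148345, -223139
Δ²: -8884, -15586, -25048, -37750, -54172, -74794
Δ³: -6702, -9462, -12702, -16422, -20622
Δ⁴: -2760, -3240, -3720, -4200
Δ⁵: -480, -480, -480
Fifth differences constant at -480.
-4200 − 480 = -4680;  -20622 − 4680 = -25302;  -74794 − 25302 = -100096;  -223139 − 100096 = -323235;  -579248 − 323235 = -902483
-4680 − 480 = -5160;  -25302 − 5160 = -30462;  -100096 − 30462 = -130558;  -323235 − 130558 = -453793;  -902483 − 453793 = -1356276
-5160 − 480 = -5640;  -30462 − 5640 = -36102;  -130558 − 36102 = -166660;  -453793 − 166660 = -620453;  -1356276 − 620453 = -1976729
-5640 − 480 = -6120;  -36102 − 6120 = -42222;  -166660 − 42222 = -208882;  -620453 − 208882 = -829335;  -1976729 − 829335 = -2806064
-6120 − 480 = -6600;  -42222 − 6600 = -48822;  -208882 − 48822 = -257704;  -829335 − 257704 = -1087039;  -2806064 − 1087039 = -3893103

-3893103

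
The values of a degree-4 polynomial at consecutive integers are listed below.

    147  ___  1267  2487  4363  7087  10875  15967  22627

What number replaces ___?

535

Using the last 7 terms:
Δ: 1220  1876  2724  3788  5092  6660
Δ²: 656  848  1064  1304  1568
Δ³: 192  216  240  264
Δ⁴: 24  24  24
Constant fourth difference = 24.
Extend backward: 192 − 24 = 168;  656 − 168 = 488;  1220 − 488 = 732;  1267 − 732 = 535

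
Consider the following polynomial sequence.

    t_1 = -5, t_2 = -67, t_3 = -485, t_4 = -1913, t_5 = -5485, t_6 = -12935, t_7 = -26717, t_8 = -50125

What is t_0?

-5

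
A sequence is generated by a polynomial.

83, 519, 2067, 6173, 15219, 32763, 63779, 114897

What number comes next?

194643

D1: 436 , 1548 , 4106 , 9046 , 17544 , 31016 , 51118
D2: 1112 , 2558 , 4940 , 8498 , 13472 , 20102
D3: 1446 , 2382 , 3558 , 4974 , 6630
D4: 936 , 1176 , 1416 , 1656
D5: 240 , 240 , 240
Constant fifth difference = 240, so extend:
1656 + 240 = 1896;  6630 + 1896 = 8526;  20102 + 8526 = 28628;  51118 + 28628 = 79746;  114897 + 79746 = 194643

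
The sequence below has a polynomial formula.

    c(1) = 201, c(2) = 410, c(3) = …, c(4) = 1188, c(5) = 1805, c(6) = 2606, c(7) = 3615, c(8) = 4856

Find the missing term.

Using the last 5 terms:
First differences: 617  801  1009  1241
Second differences: 184  208  232
Third differences: 24  24
Constant third difference = 24.
Extend backward: 184 − 24 = 160;  617 − 160 = 457;  1188 − 457 = 731

731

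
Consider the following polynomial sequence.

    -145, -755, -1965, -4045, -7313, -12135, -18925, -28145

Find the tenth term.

First differences: -610  -1210  -2080  -3268  -4822  -6790  -9220
Second differences: -600  -870  -1188  -1554  -1968  -2430
Third differences: -270  -318  -366  -414  -462
Fourth differences: -48  -48  -48  -48
Fourth differences constant at -48.
-462 − 48 = -510;  -2430 − 510 = -2940;  -9220 − 2940 = -12160;  -28145 − 12160 = -40305
-510 − 48 = -558;  -2940 − 558 = -3498;  -12160 − 3498 = -15658;  -40305 − 15658 = -55963

-55963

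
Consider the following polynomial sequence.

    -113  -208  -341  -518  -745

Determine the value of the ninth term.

-2273

D1: -95, -133, -177, -227
D2: -38, -44, -50
D3: -6, -6
The third differences are constant (-6).
-50 − 6 = -56;  -227 − 56 = -283;  -745 − 283 = -1028
-56 − 6 = -62;  -283 − 62 = -345;  -1028 − 345 = -1373
-62 − 6 = -68;  -345 − 68 = -413;  -1373 − 413 = -1786
-68 − 6 = -74;  -413 − 74 = -487;  -1786 − 487 = -2273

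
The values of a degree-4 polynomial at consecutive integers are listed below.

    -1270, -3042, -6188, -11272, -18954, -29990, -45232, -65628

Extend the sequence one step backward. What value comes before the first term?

-404

D1: -1772, -3146, -5084, -7682, -11036, -15242, -20396
D2: -1374, -1938, -2598, -3354, -4206, -5154
D3: -564, -660, -756, -852, -948
D4: -96, -96, -96, -96
The fourth differences are constant at -96.
Work back: -564 + 96 = -468;  -1374 + 468 = -906;  -1772 + 906 = -866;  -1270 + 866 = -404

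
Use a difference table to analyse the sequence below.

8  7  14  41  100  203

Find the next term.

First differences: -1 , 7 , 27 , 59 , 103
Second differences: 8 , 20 , 32 , 44
Third differences: 12 , 12 , 12
Third differences constant at 12.
44 + 12 = 56;  103 + 56 = 159;  203 + 159 = 362

362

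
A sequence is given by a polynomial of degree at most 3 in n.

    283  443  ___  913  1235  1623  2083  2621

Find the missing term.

Using the last 5 terms:
Δ: 322  388  460  538
Δ²: 66  72  78
Δ³: 6  6
Constant third difference = 6.
Extend backward: 66 − 6 = 60;  322 − 60 = 262;  913 − 262 = 651

651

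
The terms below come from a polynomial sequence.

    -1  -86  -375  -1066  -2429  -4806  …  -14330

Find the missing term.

Using the first 6 terms:
D1: -85, -289, -691, -1363, -2377
D2: -204, -402, -672, -1014
D3: -198, -270, -342
D4: -72, -72
Constant fourth difference = -72.
Extend forward: -342 − 72 = -414;  -1014 − 414 = -1428;  -2377 − 1428 = -3805;  -4806 − 3805 = -8611

-8611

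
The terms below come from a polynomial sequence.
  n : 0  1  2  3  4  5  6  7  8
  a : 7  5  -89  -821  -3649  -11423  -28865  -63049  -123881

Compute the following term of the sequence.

-2, -94, -732, -2828, -7774, -17442, -34184, -60832
-92, -638, -2096, -4946, -9668, -16742, -26648
-546, -1458, -2850, -4722, -7074, -9906
-912, -1392, -1872, -2352, -2832
-480, -480, -480, -480
The fifth differences are constant (-480).
-2832 − 480 = -3312;  -9906 − 3312 = -13218;  -26648 − 13218 = -39866;  -60832 − 39866 = -100698;  -123881 − 100698 = -224579

-224579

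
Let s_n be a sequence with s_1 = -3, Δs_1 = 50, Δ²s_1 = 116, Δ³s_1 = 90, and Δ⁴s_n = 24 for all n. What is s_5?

Build the table forward from the leading diagonal:
D4: 24, 24, 24, 24, 24
D3: 90, 114, 138, 162, 186
D2: 116, 206, 320, 458, 620
D1: 50, 166, 372, 692, 1150
s: -3, 47, 213, 585, 1277

1277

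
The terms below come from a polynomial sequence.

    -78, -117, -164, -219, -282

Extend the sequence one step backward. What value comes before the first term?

-39, -47, -55, -63
-8, -8, -8
The second differences are constant at -8.
Work back: -39 + 8 = -31;  -78 + 31 = -47

-47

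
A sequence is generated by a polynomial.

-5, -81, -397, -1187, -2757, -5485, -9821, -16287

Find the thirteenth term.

D1: -76, -316, -790, -1570, -2728, -4336, -6466
D2: -240, -474, -780, -1158, -1608, -2130
D3: -234, -306, -378, -450, -522
D4: -72, -72, -72, -72
The fourth differences are constant (-72).
-522 − 72 = -594;  -2130 − 594 = -2724;  -6466 − 2724 = -9190;  -16287 − 9190 = -25477
-594 − 72 = -666;  -2724 − 666 = -3390;  -9190 − 3390 = -12580;  -25477 − 12580 = -38057
-666 − 72 = -738;  -3390 − 738 = -4128;  -12580 − 4128 = -16708;  -38057 − 16708 = -54765
-738 − 72 = -810;  -4128 − 810 = -4938;  -16708 − 4938 = -21646;  -54765 − 21646 = -76411
-810 − 72 = -882;  -4938 − 882 = -5820;  -21646 − 5820 = -27466;  -76411 − 27466 = -103877

-103877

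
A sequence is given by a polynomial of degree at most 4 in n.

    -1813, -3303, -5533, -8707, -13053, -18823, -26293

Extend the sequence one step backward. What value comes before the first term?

-1490, -2230, -3174, -4346, -5770, -7470
-740, -944, -1172, -1424, -1700
-204, -228, -252, -276
-24, -24, -24
The fourth differences are constant at -24.
Work back: -204 + 24 = -180;  -740 + 180 = -560;  -1490 + 560 = -930;  -1813 + 930 = -883

-883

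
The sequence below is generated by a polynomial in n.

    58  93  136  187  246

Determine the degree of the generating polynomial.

First differences: 35, 43, 51, 59
Second differences: 8, 8, 8
The second differences are constant, so the polynomial has degree 2.

2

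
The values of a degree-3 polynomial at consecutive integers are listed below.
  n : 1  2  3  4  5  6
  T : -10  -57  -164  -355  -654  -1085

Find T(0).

-47, -107, -191, -299, -431
-60, -84, -108, -132
-24, -24, -24
The third differences are constant at -24.
Work back: -60 + 24 = -36;  -47 + 36 = -11;  -10 + 11 = 1

1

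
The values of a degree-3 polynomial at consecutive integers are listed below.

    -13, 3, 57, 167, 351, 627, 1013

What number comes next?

1527

First differences: 16, 54, 110, 184, 276, 386
Second differences: 38, 56, 74, 92, 110
Third differences: 18, 18, 18, 18
The third differences are constant (18).
110 + 18 = 128;  386 + 128 = 514;  1013 + 514 = 1527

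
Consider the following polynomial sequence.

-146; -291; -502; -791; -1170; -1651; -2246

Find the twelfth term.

-145  -211  -289  -379  -481  -595
-66  -78  -90  -102  -114
-12  -12  -12  -12
The third differences are constant (-12).
-114 − 12 = -126;  -595 − 126 = -721;  -2246 − 721 = -2967
-126 − 12 = -138;  -721 − 138 = -859;  -2967 − 859 = -3826
-138 − 12 = -150;  -859 − 150 = -1009;  -3826 − 1009 = -4835
-150 − 12 = -162;  -1009 − 162 = -1171;  -4835 − 1171 = -6006
-162 − 12 = -174;  -1171 − 174 = -1345;  -6006 − 1345 = -7351

-7351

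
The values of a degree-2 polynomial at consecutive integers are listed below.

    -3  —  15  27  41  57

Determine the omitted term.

Using the last 4 terms:
First differences: 12, 14, 16
Second differences: 2, 2
Constant second difference = 2.
Extend backward: 12 − 2 = 10;  15 − 10 = 5

5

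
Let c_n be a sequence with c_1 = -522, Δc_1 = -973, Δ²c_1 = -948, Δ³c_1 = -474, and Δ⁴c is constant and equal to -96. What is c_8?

-47191

Build the table forward from the leading diagonal:
Fourth differences: -96  -96  -96  -96  -96  -96  -96  -96
Third differences: -474  -570  -666  -762  -858  -954  -1050  -1146
Second differences: -948  -1422  -1992  -2658  -3420  -4278  -5232  -6282
First differences: -973  -1921  -3343  -5335  -7993  -11413  -15691  -20923
c: -522  -1495  -3416  -6759  -12094  -20087  -31500  -47191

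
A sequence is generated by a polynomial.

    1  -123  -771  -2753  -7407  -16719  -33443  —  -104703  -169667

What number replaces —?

-61221

Using the first 7 terms:
First differences: -124, -648, -1982, -4654, -9312, -16724
Second differences: -524, -1334, -2672, -4658, -7412
Third differences: -810, -1338, -1986, -2754
Fourth differences: -528, -648, -768
Fifth differences: -120, -120
Constant fifth difference = -120.
Extend forward: -768 − 120 = -888;  -2754 − 888 = -3642;  -7412 − 3642 = -11054;  -16724 − 11054 = -27778;  -33443 − 27778 = -61221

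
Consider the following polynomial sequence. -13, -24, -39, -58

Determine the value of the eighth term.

-174

-11, -15, -19
-4, -4
Constant second difference = -4, so extend:
-19 − 4 = -23;  -58 − 23 = -81
-23 − 4 = -27;  -81 − 27 = -108
-27 − 4 = -31;  -108 − 31 = -139
-31 − 4 = -35;  -139 − 35 = -174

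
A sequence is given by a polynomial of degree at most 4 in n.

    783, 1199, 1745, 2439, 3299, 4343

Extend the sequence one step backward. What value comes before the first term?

D1: 416, 546, 694, 860, 1044
D2: 130, 148, 166, 184
D3: 18, 18, 18
The third differences are constant at 18.
Work back: 130 − 18 = 112;  416 − 112 = 304;  783 − 304 = 479

479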